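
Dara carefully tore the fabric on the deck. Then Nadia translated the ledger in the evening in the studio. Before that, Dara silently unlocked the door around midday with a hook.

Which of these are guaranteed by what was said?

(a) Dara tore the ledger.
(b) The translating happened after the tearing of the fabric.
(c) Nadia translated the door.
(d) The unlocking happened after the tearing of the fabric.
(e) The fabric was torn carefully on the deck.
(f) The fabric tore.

(b), (e), (f)

(a) Not entailed — Dara tore the fabric, not the ledger; the ledger belongs to the translating event.
(b) Entailed — the narrative places the tearing before the translating.
(c) Not entailed — Nadia translated the ledger, not the door; the door belongs to the unlocking event.
(d) Not entailed — the narrative doesn't order the tearing relative to the unlocking.
(e) Entailed — the original entails any weakening of itself; this just generalizes the agent.
(f) Entailed — 'Dara tore the fabric' is causative; it entails the inchoative 'the fabric tore'.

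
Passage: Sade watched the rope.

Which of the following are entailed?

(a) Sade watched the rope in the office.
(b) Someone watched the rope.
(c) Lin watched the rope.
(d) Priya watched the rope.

(b)

(a) Not entailed — 'in the office' adds information not in the original event.
(b) Entailed — generalizing the agent leaves a sub-description the original still satisfies.
(c) Not entailed — the passage has Sade watching the rope, not Lin.
(d) Not entailed — the passage has Sade watching the rope, not Priya.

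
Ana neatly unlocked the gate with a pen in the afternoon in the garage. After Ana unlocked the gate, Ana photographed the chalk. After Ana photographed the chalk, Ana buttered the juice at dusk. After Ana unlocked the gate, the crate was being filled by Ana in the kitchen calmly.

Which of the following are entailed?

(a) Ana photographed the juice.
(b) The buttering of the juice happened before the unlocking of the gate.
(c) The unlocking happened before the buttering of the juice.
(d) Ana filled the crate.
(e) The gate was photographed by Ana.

(c)

(a) Not entailed — Ana photographed the chalk, not the juice; the juice belongs to the buttering event.
(b) Not entailed — the narrative places the unlocking before the buttering, not after.
(c) Entailed — the narrative places the unlocking before the buttering.
(d) Not entailed — 'was filling' is progressive on an accomplishment; it does not entail the completed 'filled'.
(e) Not entailed — Ana photographed the chalk, not the gate; the gate belongs to the unlocking event.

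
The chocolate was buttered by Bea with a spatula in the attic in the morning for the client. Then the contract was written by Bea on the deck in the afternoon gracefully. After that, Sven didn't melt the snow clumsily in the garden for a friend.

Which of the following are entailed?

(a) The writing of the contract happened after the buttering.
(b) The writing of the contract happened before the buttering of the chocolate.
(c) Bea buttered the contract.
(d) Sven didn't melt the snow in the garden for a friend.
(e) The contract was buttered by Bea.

(a) Entailed — the narrative places the buttering before the writing.
(b) Not entailed — the narrative places the buttering before the writing, not after.
(c) Not entailed — Bea buttered the chocolate, not the contract; the contract belongs to the writing event.
(d) Not entailed — dropping 'clumsily' under negation is not valid — the original leaves open that Sven melted the snow some other way.
(e) Not entailed — Bea buttered the chocolate, not the contract; the contract belongs to the writing event.

(a)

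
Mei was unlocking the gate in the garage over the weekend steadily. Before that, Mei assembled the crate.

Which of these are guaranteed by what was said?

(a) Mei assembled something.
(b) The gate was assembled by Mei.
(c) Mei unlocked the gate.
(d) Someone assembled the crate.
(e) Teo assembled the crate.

(a), (d)

(a) Entailed — generalizing the patient leaves a sub-description the original still satisfies.
(b) Not entailed — Mei assembled the crate, not the gate; the gate belongs to the unlocking event.
(c) Not entailed — 'was unlocking' is progressive on an accomplishment; it does not entail the completed 'unlocked'.
(d) Entailed — generalizing the agent leaves a sub-description the original still satisfies.
(e) Not entailed — the passage has Mei assembling the crate, not Teo.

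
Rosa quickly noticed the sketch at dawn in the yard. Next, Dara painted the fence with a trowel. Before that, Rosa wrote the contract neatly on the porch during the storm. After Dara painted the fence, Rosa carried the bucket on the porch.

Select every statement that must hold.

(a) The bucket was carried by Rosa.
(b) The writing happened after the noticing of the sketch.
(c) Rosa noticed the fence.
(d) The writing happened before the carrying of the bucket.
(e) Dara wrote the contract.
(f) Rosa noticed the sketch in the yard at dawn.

(a), (d), (f)

(a) Entailed — dropping 'on the porch' leaves a sub-description the original still satisfies.
(b) Not entailed — the narrative doesn't order the noticing relative to the writing.
(c) Not entailed — Rosa noticed the sketch, not the fence; the fence belongs to the painting event.
(d) Entailed — the narrative places the writing before the carrying.
(e) Not entailed — the passage has Rosa writing the contract, not Dara.
(f) Entailed — dropping 'quickly' leaves a sub-description the original still satisfies.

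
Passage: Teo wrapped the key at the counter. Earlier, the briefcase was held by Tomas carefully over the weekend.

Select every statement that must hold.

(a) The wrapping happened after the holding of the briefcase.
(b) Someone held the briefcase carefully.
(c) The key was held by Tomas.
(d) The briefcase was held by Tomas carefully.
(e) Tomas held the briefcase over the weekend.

(a), (b), (d), (e)

(a) Entailed — the narrative places the holding before the wrapping.
(b) Entailed — the original entails any weakening of itself; this just drops 'over the weekend' and generalizes the agent.
(c) Not entailed — Tomas held the briefcase, not the key; the key belongs to the wrapping event.
(d) Entailed — the original entails any weakening of itself; this just drops 'over the weekend'.
(e) Entailed — the original entails any weakening of itself; this just drops 'carefully'.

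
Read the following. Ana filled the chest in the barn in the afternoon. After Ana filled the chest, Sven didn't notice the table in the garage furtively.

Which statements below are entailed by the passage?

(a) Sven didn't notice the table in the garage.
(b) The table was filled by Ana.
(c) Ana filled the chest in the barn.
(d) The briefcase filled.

(c)

(a) Not entailed — dropping 'furtively' under negation is not valid — the original leaves open that Sven noticed the table some other way.
(b) Not entailed — Ana filled the chest, not the table; the table belongs to the noticing event.
(c) Entailed — the original entails any weakening of itself; this just drops 'in the afternoon'.
(d) Not entailed — the chest is what filled, not the briefcase.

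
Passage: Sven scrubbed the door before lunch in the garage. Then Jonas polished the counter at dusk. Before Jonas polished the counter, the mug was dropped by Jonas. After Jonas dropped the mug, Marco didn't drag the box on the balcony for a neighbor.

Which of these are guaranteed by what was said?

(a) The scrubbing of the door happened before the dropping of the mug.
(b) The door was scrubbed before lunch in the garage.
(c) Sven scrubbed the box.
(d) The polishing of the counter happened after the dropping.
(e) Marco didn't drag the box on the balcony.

(a) Not entailed — the narrative doesn't order the scrubbing relative to the dropping.
(b) Entailed — the original entails any weakening of itself; this just generalizes the agent.
(c) Not entailed — Sven scrubbed the door, not the box; the box belongs to the dragging event.
(d) Entailed — the narrative places the dropping before the polishing.
(e) Not entailed — dropping 'for a neighbor' under negation is not valid — the original leaves open that Marco dragged the box some other way.

(b), (d)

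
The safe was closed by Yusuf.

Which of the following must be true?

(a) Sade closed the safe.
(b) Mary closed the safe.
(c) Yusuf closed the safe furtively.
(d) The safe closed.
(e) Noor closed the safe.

(d)

(a) Not entailed — the passage has Yusuf closing the safe, not Sade.
(b) Not entailed — the passage has Yusuf closing the safe, not Mary.
(c) Not entailed — 'furtively' adds information not in the original event.
(d) Entailed — 'Yusuf closed the safe' is causative; it entails the inchoative 'the safe closed'.
(e) Not entailed — the passage has Yusuf closing the safe, not Noor.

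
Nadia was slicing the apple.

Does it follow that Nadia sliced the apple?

'was slicing' is progressive; for an accomplishment like 'slice the apple', it doesn't entail completion.

no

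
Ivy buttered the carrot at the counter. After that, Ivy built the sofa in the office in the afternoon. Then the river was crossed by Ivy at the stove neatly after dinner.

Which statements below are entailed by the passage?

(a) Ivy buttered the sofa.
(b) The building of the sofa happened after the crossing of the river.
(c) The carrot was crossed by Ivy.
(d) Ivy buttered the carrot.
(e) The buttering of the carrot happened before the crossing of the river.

(a) Not entailed — Ivy buttered the carrot, not the sofa; the sofa belongs to the building event.
(b) Not entailed — the narrative places the building before the crossing, not after.
(c) Not entailed — Ivy crossed the river, not the carrot; the carrot belongs to the buttering event.
(d) Entailed — the original entails any weakening of itself; this just drops 'at the counter'.
(e) Entailed — the narrative places the buttering before the crossing.

(d), (e)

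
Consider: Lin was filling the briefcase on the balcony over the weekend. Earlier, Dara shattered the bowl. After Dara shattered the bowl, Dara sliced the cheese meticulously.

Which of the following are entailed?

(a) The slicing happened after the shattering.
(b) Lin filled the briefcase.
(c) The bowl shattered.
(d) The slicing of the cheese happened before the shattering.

(a), (c)

(a) Entailed — the narrative places the shattering before the slicing.
(b) Not entailed — 'was filling' is progressive on an accomplishment; it does not entail the completed 'filled'.
(c) Entailed — 'Dara shattered the bowl' is causative; it entails the inchoative 'the bowl shattered'.
(d) Not entailed — the narrative places the shattering before the slicing, not after.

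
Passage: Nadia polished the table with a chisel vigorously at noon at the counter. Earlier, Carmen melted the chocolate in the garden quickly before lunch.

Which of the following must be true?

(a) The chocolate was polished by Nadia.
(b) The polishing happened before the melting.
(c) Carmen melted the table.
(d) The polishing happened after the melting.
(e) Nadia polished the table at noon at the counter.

(d), (e)

(a) Not entailed — Nadia polished the table, not the chocolate; the chocolate belongs to the melting event.
(b) Not entailed — the narrative places the melting before the polishing, not after.
(c) Not entailed — Carmen melted the chocolate, not the table; the table belongs to the polishing event.
(d) Entailed — the narrative places the melting before the polishing.
(e) Entailed — the original entails any weakening of itself; this just drops 'with a chisel', 'vigorously'.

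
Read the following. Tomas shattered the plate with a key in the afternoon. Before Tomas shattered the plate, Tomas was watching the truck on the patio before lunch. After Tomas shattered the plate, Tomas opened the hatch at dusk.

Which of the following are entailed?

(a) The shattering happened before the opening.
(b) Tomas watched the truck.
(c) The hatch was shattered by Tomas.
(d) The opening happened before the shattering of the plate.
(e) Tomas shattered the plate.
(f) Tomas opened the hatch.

(a) Entailed — the narrative places the shattering before the opening.
(b) Entailed — 'watch' is an activity; 'was watching' entails that some watching happened, so 'watched' holds.
(c) Not entailed — Tomas shattered the plate, not the hatch; the hatch belongs to the opening event.
(d) Not entailed — the narrative places the shattering before the opening, not after.
(e) Entailed — the original entails any weakening of itself; this just drops 'in the afternoon', 'with a key'.
(f) Entailed — this follows by dropping conjuncts from the opening event's description.

(a), (b), (e), (f)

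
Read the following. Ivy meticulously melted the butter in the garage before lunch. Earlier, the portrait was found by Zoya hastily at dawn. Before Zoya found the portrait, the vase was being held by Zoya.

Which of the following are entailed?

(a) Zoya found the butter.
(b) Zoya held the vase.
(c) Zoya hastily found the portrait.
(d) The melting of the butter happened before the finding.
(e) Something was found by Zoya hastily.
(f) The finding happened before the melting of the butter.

(a) Not entailed — Zoya found the portrait, not the butter; the butter belongs to the melting event.
(b) Entailed — 'hold' is an activity; 'was holding' entails that some holding happened, so 'held' holds.
(c) Entailed — every conjunct here is already in the original finding event.
(d) Not entailed — the narrative places the finding before the melting, not after.
(e) Entailed — dropping 'at dawn' and generalizing the patient leaves a sub-description the original still satisfies.
(f) Entailed — the narrative places the finding before the melting.

(b), (c), (e), (f)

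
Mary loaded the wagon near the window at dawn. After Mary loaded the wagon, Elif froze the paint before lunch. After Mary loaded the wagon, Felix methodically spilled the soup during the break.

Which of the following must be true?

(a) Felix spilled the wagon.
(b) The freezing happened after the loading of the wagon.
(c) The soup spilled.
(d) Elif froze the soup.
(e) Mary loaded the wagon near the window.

(b), (c), (e)

(a) Not entailed — Felix spilled the soup, not the wagon; the wagon belongs to the loading event.
(b) Entailed — the narrative places the loading before the freezing.
(c) Entailed — 'Felix spilled the soup' is causative; it entails the inchoative 'the soup spilled'.
(d) Not entailed — Elif froze the paint, not the soup; the soup belongs to the spilling event.
(e) Entailed — this follows by dropping conjuncts from the loading event's description.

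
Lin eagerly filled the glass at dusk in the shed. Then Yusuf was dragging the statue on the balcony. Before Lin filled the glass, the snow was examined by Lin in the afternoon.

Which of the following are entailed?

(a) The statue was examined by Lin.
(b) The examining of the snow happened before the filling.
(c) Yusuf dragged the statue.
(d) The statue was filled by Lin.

(b), (c)

(a) Not entailed — Lin examined the snow, not the statue; the statue belongs to the dragging event.
(b) Entailed — the narrative places the examining before the filling.
(c) Entailed — 'drag' is an activity; 'was dragging' entails that some dragging happened, so 'dragged' holds.
(d) Not entailed — Lin filled the glass, not the statue; the statue belongs to the dragging event.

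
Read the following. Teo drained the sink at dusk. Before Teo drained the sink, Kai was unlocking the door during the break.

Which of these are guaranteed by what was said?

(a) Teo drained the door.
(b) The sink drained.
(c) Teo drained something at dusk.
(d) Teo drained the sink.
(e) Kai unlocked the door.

(a) Not entailed — Teo drained the sink, not the door; the door belongs to the unlocking event.
(b) Entailed — 'Teo drained the sink' is causative; it entails the inchoative 'the sink drained'.
(c) Entailed — every conjunct here is already in the original draining event.
(d) Entailed — this follows by dropping conjuncts from the draining event's description.
(e) Not entailed — 'was unlocking' is progressive on an accomplishment; it does not entail the completed 'unlocked'.

(b), (c), (d)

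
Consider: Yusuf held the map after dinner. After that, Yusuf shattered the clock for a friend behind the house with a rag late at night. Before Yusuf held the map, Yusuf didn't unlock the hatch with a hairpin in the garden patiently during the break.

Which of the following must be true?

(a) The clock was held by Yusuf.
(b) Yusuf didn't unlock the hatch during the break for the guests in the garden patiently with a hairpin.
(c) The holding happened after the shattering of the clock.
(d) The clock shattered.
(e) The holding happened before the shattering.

(a) Not entailed — Yusuf held the map, not the clock; the clock belongs to the shattering event.
(b) Entailed — under negation, adding a further restriction is entailed: if no such unlocking event occurred, none occurred for the guests either.
(c) Not entailed — the narrative places the holding before the shattering, not after.
(d) Entailed — 'Yusuf shattered the clock' is causative; it entails the inchoative 'the clock shattered'.
(e) Entailed — the narrative places the holding before the shattering.

(b), (d), (e)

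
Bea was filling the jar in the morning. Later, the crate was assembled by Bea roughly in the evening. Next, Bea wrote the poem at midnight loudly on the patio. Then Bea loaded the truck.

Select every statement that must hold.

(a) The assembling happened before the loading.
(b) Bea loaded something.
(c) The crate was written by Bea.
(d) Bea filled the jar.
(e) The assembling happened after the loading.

(a), (b)

(a) Entailed — the narrative places the assembling before the loading.
(b) Entailed — generalizing the patient leaves a sub-description the original still satisfies.
(c) Not entailed — Bea wrote the poem, not the crate; the crate belongs to the assembling event.
(d) Not entailed — 'was filling' is progressive on an accomplishment; it does not entail the completed 'filled'.
(e) Not entailed — the narrative places the assembling before the loading, not after.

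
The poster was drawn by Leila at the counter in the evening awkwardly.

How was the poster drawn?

awkwardly

'awkwardly' marks the manner of the drawing event.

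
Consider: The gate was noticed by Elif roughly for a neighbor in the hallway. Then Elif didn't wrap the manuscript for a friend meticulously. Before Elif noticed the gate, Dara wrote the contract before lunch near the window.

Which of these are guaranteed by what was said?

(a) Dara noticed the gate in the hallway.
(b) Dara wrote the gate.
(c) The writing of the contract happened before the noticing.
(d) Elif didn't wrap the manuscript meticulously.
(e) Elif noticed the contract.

(c)

(a) Not entailed — the passage has Elif noticing the gate, not Dara.
(b) Not entailed — Dara wrote the contract, not the gate; the gate belongs to the noticing event.
(c) Entailed — the narrative places the writing before the noticing.
(d) Not entailed — dropping 'for a friend' under negation is not valid — the original leaves open that Elif wrapped the manuscript some other way.
(e) Not entailed — Elif noticed the gate, not the contract; the contract belongs to the writing event.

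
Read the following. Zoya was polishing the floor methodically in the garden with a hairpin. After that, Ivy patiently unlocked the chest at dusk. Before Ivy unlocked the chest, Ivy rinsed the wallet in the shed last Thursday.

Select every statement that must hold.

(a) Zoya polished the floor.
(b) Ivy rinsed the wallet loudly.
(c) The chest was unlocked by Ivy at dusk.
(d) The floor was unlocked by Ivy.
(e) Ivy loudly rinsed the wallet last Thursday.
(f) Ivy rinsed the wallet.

(a), (c), (f)

(a) Entailed — 'polish' is an activity; 'was polishing' entails that some polishing happened, so 'polished' holds.
(b) Not entailed — 'loudly' adds information not in the original event.
(c) Entailed — the original entails any weakening of itself; this just drops 'patiently'.
(d) Not entailed — Ivy unlocked the chest, not the floor; the floor belongs to the polishing event.
(e) Not entailed — 'loudly' adds information not in the original event.
(f) Entailed — the original entails any weakening of itself; this just drops 'in the shed', 'last Thursday'.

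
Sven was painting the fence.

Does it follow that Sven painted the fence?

no

'was painting' is progressive; for an accomplishment like 'paint the fence', it doesn't entail completion.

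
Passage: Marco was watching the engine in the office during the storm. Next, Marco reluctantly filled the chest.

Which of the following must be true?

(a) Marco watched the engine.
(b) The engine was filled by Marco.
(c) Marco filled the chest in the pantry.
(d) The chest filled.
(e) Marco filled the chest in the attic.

(a), (d)

(a) Entailed — 'watch' is an activity; 'was watching' entails that some watching happened, so 'watched' holds.
(b) Not entailed — Marco filled the chest, not the engine; the engine belongs to the watching event.
(c) Not entailed — 'in the pantry' adds information not in the original event.
(d) Entailed — 'Marco filled the chest' is causative; it entails the inchoative 'the chest filled'.
(e) Not entailed — 'in the attic' adds information not in the original event.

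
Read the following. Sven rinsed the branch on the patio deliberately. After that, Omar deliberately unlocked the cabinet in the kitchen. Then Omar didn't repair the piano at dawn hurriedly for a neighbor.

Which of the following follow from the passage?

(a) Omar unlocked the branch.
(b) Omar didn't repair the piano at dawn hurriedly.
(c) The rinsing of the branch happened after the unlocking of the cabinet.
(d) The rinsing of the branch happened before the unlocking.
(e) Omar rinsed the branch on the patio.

(a) Not entailed — Omar unlocked the cabinet, not the branch; the branch belongs to the rinsing event.
(b) Not entailed — dropping 'for a neighbor' under negation is not valid — the original leaves open that Omar repaired the piano some other way.
(c) Not entailed — the narrative places the rinsing before the unlocking, not after.
(d) Entailed — the narrative places the rinsing before the unlocking.
(e) Not entailed — the passage has Sven rinsing the branch, not Omar.

(d)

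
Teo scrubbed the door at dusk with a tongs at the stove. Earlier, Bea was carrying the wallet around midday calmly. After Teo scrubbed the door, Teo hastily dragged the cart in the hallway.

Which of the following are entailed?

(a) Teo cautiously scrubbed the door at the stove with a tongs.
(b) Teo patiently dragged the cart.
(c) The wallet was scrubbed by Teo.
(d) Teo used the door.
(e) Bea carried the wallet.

(e)

(a) Not entailed — 'cautiously' adds information not in the original event.
(b) Not entailed — 'patiently' adds a manner not in (and inconsistent with) the original.
(c) Not entailed — Teo scrubbed the door, not the wallet; the wallet belongs to the carrying event.
(d) Not entailed — the door is the patient, not an instrument — Teo used a tongs.
(e) Entailed — 'carry' is an activity; 'was carrying' entails that some carrying happened, so 'carried' holds.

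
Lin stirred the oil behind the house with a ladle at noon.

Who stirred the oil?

'Lin' marks the agent of the stirring event.

Lin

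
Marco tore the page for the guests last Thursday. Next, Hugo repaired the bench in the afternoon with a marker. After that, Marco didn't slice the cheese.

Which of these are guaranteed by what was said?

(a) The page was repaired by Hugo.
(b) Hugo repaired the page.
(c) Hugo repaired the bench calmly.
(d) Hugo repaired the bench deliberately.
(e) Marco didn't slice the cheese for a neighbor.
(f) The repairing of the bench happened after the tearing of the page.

(e), (f)

(a) Not entailed — Hugo repaired the bench, not the page; the page belongs to the tearing event.
(b) Not entailed — Hugo repaired the bench, not the page; the page belongs to the tearing event.
(c) Not entailed — 'calmly' adds information not in the original event.
(d) Not entailed — 'deliberately' adds information not in the original event.
(e) Entailed — under negation, adding a further restriction is entailed: if no such slicing event occurred, none occurred for a neighbor either.
(f) Entailed — the narrative places the tearing before the repairing.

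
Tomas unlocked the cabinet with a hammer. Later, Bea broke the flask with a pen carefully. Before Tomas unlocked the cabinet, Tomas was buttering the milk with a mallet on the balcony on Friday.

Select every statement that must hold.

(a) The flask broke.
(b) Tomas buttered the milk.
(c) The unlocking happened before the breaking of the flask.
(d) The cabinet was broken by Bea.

(a), (c)

(a) Entailed — 'Bea broke the flask' is causative; it entails the inchoative 'the flask broke'.
(b) Not entailed — 'was buttering' is progressive on an accomplishment; it does not entail the completed 'buttered'.
(c) Entailed — the narrative places the unlocking before the breaking.
(d) Not entailed — Bea broke the flask, not the cabinet; the cabinet belongs to the unlocking event.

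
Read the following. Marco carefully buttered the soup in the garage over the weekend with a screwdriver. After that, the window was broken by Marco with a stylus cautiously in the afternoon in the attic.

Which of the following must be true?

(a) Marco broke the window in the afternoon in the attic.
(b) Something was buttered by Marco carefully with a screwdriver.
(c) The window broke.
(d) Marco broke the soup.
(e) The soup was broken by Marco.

(a), (b), (c)

(a) Entailed — every conjunct here is already in the original breaking event.
(b) Entailed — dropping 'over the weekend', 'in the garage' and generalizing the patient leaves a sub-description the original still satisfies.
(c) Entailed — 'Marco broke the window' is causative; it entails the inchoative 'the window broke'.
(d) Not entailed — Marco broke the window, not the soup; the soup belongs to the buttering event.
(e) Not entailed — Marco broke the window, not the soup; the soup belongs to the buttering event.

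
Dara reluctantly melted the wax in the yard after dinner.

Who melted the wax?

'Dara' marks the agent of the melting event.

Dara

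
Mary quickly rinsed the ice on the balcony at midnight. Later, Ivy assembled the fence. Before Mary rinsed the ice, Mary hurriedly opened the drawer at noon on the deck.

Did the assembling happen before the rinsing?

no

The narrative orders the rinsing before the assembling.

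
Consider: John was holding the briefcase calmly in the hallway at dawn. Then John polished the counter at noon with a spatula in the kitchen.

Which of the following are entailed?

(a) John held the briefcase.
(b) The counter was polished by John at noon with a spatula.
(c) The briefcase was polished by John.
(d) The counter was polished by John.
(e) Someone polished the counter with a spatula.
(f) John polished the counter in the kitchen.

(a) Entailed — 'hold' is an activity; 'was holding' entails that some holding happened, so 'held' holds.
(b) Entailed — this follows by dropping conjuncts from the polishing event's description.
(c) Not entailed — John polished the counter, not the briefcase; the briefcase belongs to the holding event.
(d) Entailed — the original entails any weakening of itself; this just drops 'at noon', 'with a spatula', 'in the kitchen'.
(e) Entailed — this follows by dropping conjuncts from the polishing event's description.
(f) Entailed — the original entails any weakening of itself; this just drops 'at noon', 'with a spatula'.

(a), (b), (d), (e), (f)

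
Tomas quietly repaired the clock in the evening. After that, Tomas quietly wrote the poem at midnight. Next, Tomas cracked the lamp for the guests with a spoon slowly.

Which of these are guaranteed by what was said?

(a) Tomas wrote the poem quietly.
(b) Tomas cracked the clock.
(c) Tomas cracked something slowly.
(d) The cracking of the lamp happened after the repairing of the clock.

(a), (c), (d)

(a) Entailed — this follows by dropping conjuncts from the writing event's description.
(b) Not entailed — Tomas cracked the lamp, not the clock; the clock belongs to the repairing event.
(c) Entailed — every conjunct here is already in the original cracking event.
(d) Entailed — the narrative places the repairing before the cracking.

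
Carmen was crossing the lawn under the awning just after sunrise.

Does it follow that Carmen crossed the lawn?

no

'was crossing' is progressive; for an accomplishment like 'cross the lawn', it doesn't entail completion.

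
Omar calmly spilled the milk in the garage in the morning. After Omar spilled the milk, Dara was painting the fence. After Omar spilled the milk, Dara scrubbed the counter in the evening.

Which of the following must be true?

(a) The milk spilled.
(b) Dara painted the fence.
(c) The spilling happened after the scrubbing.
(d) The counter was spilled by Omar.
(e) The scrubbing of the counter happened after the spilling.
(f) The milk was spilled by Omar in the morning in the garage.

(a) Entailed — 'Omar spilled the milk' is causative; it entails the inchoative 'the milk spilled'.
(b) Not entailed — 'was painting' is progressive on an accomplishment; it does not entail the completed 'painted'.
(c) Not entailed — the narrative places the spilling before the scrubbing, not after.
(d) Not entailed — Omar spilled the milk, not the counter; the counter belongs to the scrubbing event.
(e) Entailed — the narrative places the spilling before the scrubbing.
(f) Entailed — the original entails any weakening of itself; this just drops 'calmly'.

(a), (e), (f)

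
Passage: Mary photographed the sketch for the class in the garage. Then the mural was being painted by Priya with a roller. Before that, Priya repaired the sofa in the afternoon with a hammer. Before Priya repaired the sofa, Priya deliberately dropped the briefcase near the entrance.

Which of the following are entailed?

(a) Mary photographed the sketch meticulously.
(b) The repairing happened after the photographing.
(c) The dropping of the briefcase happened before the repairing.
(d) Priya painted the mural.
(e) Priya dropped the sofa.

(c)

(a) Not entailed — 'meticulously' adds information not in the original event.
(b) Not entailed — the narrative doesn't order the photographing relative to the repairing.
(c) Entailed — the narrative places the dropping before the repairing.
(d) Not entailed — 'was painting' is progressive on an accomplishment; it does not entail the completed 'painted'.
(e) Not entailed — Priya dropped the briefcase, not the sofa; the sofa belongs to the repairing event.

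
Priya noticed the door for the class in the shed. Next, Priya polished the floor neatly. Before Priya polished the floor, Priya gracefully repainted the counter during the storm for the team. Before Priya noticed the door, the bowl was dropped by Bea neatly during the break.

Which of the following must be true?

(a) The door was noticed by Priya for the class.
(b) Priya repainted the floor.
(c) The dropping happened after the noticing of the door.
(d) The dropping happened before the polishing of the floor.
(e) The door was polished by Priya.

(a), (d)

(a) Entailed — the original entails any weakening of itself; this just drops 'in the shed'.
(b) Not entailed — Priya repainted the counter, not the floor; the floor belongs to the polishing event.
(c) Not entailed — the narrative places the dropping before the noticing, not after.
(d) Entailed — the narrative places the dropping before the polishing.
(e) Not entailed — Priya polished the floor, not the door; the door belongs to the noticing event.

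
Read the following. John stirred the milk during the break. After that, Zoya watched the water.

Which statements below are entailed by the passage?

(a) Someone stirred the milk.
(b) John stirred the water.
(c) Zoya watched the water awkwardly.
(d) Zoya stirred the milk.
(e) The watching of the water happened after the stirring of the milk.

(a) Entailed — every conjunct here is already in the original stirring event.
(b) Not entailed — John stirred the milk, not the water; the water belongs to the watching event.
(c) Not entailed — 'awkwardly' adds information not in the original event.
(d) Not entailed — the passage has John stirring the milk, not Zoya.
(e) Entailed — the narrative places the stirring before the watching.

(a), (e)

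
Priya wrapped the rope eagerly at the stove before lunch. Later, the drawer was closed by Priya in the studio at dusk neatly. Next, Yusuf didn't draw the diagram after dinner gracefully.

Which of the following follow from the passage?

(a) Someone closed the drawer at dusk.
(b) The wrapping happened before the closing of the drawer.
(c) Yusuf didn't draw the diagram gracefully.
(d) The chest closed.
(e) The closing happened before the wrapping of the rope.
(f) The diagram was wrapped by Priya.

(a), (b)

(a) Entailed — every conjunct here is already in the original closing event.
(b) Entailed — the narrative places the wrapping before the closing.
(c) Not entailed — dropping 'after dinner' under negation is not valid — the original leaves open that Yusuf drew the diagram some other way.
(d) Not entailed — the drawer is what closed, not the chest.
(e) Not entailed — the narrative places the wrapping before the closing, not after.
(f) Not entailed — Priya wrapped the rope, not the diagram; the diagram belongs to the drawing event.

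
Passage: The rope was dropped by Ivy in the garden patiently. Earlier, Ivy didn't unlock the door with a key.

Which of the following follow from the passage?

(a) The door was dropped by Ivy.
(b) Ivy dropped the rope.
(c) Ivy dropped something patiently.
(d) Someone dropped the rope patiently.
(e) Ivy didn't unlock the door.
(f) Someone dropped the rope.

(b), (c), (d), (f)

(a) Not entailed — Ivy dropped the rope, not the door; the door belongs to the unlocking event.
(b) Entailed — every conjunct here is already in the original dropping event.
(c) Entailed — dropping 'in the garden' and generalizing the patient leaves a sub-description the original still satisfies.
(d) Entailed — dropping 'in the garden' and generalizing the agent leaves a sub-description the original still satisfies.
(e) Not entailed — dropping 'with a key' under negation is not valid — the original leaves open that Ivy unlocked the door some other way.
(f) Entailed — dropping 'in the garden', 'patiently' and generalizing the agent leaves a sub-description the original still satisfies.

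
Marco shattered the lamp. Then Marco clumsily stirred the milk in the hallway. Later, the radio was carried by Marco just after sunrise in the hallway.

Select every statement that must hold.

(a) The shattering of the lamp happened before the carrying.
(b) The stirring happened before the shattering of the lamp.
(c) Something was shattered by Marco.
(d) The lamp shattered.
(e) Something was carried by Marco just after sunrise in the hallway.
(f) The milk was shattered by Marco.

(a), (c), (d), (e)

(a) Entailed — the narrative places the shattering before the carrying.
(b) Not entailed — the narrative places the shattering before the stirring, not after.
(c) Entailed — the original entails any weakening of itself; this just generalizes the patient.
(d) Entailed — 'Marco shattered the lamp' is causative; it entails the inchoative 'the lamp shattered'.
(e) Entailed — generalizing the patient leaves a sub-description the original still satisfies.
(f) Not entailed — Marco shattered the lamp, not the milk; the milk belongs to the stirring event.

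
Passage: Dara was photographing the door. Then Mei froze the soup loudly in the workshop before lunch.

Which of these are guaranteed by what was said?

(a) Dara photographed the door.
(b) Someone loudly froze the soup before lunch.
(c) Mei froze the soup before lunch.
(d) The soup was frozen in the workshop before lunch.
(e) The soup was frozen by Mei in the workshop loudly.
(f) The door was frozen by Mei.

(a) Not entailed — 'was photographing' is progressive on an accomplishment; it does not entail the completed 'photographed'.
(b) Entailed — this follows by dropping conjuncts from the freezing event's description.
(c) Entailed — the original entails any weakening of itself; this just drops 'loudly', 'in the workshop'.
(d) Entailed — the original entails any weakening of itself; this just drops 'loudly' and generalizes the agent.
(e) Entailed — the original entails any weakening of itself; this just drops 'before lunch'.
(f) Not entailed — Mei froze the soup, not the door; the door belongs to the photographing event.

(b), (c), (d), (e)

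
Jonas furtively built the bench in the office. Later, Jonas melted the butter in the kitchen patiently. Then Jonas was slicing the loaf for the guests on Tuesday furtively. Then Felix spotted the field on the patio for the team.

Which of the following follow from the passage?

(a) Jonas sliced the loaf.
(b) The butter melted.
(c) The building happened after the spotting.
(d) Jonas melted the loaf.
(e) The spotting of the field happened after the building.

(a) Not entailed — 'was slicing' is progressive on an accomplishment; it does not entail the completed 'sliced'.
(b) Entailed — 'Jonas melted the butter' is causative; it entails the inchoative 'the butter melted'.
(c) Not entailed — the narrative places the building before the spotting, not after.
(d) Not entailed — Jonas melted the butter, not the loaf; the loaf belongs to the slicing event.
(e) Entailed — the narrative places the building before the spotting.

(b), (e)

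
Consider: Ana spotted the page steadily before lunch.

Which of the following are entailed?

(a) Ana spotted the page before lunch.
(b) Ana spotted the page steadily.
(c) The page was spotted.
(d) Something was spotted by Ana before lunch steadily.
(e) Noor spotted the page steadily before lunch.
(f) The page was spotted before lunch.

(a), (b), (c), (d), (f)

(a) Entailed — dropping 'steadily' leaves a sub-description the original still satisfies.
(b) Entailed — this follows by dropping conjuncts from the spotting event's description.
(c) Entailed — the original entails any weakening of itself; this just drops 'steadily', 'before lunch' and generalizes the agent.
(d) Entailed — this follows by dropping conjuncts from the spotting event's description.
(e) Not entailed — the passage has Ana spotting the page, not Noor.
(f) Entailed — every conjunct here is already in the original spotting event.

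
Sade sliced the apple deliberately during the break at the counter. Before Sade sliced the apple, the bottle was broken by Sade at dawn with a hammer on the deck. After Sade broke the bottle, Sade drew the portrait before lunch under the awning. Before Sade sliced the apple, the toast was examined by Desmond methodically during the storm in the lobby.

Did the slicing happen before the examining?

The narrative orders the examining before the slicing.

no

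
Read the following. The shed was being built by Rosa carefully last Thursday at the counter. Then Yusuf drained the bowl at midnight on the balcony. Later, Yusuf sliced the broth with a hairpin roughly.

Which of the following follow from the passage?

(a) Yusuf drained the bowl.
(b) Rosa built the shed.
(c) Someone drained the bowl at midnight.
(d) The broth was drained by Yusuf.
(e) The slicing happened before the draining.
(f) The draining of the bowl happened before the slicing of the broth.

(a), (c), (f)

(a) Entailed — the original entails any weakening of itself; this just drops 'on the balcony', 'at midnight'.
(b) Not entailed — 'was building' is progressive on an accomplishment; it does not entail the completed 'built'.
(c) Entailed — dropping 'on the balcony' and generalizing the agent leaves a sub-description the original still satisfies.
(d) Not entailed — Yusuf drained the bowl, not the broth; the broth belongs to the slicing event.
(e) Not entailed — the narrative places the draining before the slicing, not after.
(f) Entailed — the narrative places the draining before the slicing.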